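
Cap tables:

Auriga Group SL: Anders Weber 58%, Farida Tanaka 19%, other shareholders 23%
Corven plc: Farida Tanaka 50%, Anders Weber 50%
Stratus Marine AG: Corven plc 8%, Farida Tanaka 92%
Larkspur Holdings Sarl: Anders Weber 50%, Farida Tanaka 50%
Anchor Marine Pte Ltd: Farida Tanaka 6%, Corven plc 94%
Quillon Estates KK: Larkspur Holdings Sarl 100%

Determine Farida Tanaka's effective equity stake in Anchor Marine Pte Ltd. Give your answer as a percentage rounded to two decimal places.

53.00%

Farida reaches Anchor along 2 paths.
Direct stake: 6% = 6%.
Via Corven: 50% × 94% = 47%.
Total: 6% + 47% = 53%.
Rounded: 53.00%.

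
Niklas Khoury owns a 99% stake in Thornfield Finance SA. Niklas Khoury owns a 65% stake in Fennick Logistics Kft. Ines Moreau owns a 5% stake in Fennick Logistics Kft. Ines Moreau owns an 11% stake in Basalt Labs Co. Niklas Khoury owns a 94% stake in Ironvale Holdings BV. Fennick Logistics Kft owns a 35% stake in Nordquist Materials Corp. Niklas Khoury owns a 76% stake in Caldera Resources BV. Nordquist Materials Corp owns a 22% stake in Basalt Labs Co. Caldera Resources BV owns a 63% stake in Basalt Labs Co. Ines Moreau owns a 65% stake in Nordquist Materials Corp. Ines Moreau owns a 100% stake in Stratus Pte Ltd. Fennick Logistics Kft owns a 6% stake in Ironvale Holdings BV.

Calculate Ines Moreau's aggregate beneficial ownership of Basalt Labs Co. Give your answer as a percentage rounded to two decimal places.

Ines reaches Basalt along 3 paths.
Direct stake: 11% = 11%.
Via Fennick → Nordquist: 5% × 35% × 22% = 0.385%.
Via Nordquist: 65% × 22% = 14.3%.
Total: 11% + 0.385% + 14.3% = 25.685%.
Rounded: 25.69%.

25.69%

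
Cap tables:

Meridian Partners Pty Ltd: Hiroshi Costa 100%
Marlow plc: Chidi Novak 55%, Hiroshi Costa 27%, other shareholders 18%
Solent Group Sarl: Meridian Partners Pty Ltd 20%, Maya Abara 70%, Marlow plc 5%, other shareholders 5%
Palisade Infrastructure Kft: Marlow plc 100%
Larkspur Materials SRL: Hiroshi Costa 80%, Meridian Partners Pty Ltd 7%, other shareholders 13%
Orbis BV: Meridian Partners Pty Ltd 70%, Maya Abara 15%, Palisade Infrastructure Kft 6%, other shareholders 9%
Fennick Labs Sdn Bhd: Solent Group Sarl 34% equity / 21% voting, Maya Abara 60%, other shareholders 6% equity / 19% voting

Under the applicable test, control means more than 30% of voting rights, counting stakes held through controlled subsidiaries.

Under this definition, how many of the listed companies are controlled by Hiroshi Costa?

3

Hiroshi holds 100% of Meridian, so Hiroshi controls Meridian.
Hiroshi and Meridian together hold 80% + 7% = 87% of Larkspur, so Hiroshi controls Larkspur.
Meridian holds 70% of Orbis, so Hiroshi controls Orbis.
No other company's threshold is met.
Hiroshi controls 3 companies.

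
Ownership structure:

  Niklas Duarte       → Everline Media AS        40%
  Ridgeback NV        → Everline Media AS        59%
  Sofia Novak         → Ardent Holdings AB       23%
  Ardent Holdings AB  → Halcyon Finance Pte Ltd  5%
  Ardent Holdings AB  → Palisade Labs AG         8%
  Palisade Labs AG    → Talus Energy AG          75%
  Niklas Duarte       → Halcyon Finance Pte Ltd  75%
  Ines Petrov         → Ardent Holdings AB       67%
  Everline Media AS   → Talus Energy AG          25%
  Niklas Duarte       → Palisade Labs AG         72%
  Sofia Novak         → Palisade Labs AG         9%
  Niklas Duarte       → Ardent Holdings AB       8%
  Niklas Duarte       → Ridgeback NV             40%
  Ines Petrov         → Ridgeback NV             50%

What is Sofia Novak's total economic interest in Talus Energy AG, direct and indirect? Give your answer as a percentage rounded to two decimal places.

Sofia reaches Talus along 2 paths.
Via Palisade: 9% × 75% = 6.75%.
Via Ardent → Palisade: 23% × 8% × 75% = 1.38%.
Total: 6.75% + 1.38% = 8.13%.

8.13%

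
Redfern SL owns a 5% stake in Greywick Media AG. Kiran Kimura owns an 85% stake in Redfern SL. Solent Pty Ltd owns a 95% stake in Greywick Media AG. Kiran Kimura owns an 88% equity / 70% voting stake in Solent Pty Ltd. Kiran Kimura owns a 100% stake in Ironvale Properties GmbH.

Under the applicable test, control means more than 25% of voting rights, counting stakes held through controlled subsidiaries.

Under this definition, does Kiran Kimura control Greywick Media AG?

Yes

Kiran holds 85% of Redfern, so Kiran controls Redfern.
Kiran holds 70% of Solent, so Kiran controls Solent.
Solent and Redfern together hold 95% + 5% = 100% of Greywick, so Kiran controls Greywick.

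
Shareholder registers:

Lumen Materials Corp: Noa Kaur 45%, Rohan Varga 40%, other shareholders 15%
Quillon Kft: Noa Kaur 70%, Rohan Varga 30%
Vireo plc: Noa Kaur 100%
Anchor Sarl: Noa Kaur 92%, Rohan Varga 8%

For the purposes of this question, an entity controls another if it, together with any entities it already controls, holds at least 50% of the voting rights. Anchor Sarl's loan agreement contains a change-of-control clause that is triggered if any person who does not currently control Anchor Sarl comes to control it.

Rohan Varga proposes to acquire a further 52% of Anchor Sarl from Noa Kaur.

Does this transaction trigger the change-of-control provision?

Yes

The purchase adds only to Rohan's holdings (Noa's stake shrinks), so Rohan is the only person who could newly come to control Anchor.
Rohan's largest direct stake is 40% in Lumen, which does not meet the threshold, so Rohan controls no company.
In Anchor, Rohan's side holds only 8%, not ≥ 50%.
So before the transaction, Rohan does not control Anchor.
After the purchase, Rohan's direct stake in Anchor rises to 8% + 52% = 60%, and Noa's stake falls to 40%.
Rohan holds 60% of Anchor, so Rohan controls Anchor.
Rohan did not control Anchor before and does after, so the clause is triggered.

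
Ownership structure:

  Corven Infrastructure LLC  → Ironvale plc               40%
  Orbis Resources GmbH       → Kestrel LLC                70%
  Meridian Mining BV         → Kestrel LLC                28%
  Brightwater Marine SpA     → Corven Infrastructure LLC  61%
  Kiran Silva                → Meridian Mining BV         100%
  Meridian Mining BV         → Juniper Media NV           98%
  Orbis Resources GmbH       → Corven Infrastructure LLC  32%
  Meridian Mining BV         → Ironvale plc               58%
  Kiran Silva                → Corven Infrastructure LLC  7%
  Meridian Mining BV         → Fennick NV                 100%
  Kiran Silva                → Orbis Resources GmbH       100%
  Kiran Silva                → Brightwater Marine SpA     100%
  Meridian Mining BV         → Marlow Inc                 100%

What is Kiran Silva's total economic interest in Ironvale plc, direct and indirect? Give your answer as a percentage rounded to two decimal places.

Kiran reaches Ironvale along 4 paths.
Via Meridian: 100% × 58% = 58%.
Via Brightwater → Corven: 100% × 61% × 40% = 24.4%.
Via Corven: 7% × 40% = 2.8%.
Via Orbis → Corven: 100% × 32% × 40% = 12.8%.
Total: 58% + 24.4% + 2.8% + 12.8% = 98%.
Rounded: 98.00%.

98.00%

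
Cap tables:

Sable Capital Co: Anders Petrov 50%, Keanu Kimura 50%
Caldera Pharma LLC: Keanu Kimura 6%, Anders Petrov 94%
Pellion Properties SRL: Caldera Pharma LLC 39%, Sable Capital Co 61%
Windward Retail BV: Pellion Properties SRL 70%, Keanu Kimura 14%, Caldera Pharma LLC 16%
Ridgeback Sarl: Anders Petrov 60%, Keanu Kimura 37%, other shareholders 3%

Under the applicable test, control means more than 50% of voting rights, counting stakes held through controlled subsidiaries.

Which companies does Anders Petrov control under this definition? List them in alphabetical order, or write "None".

Caldera Pharma LLC, Ridgeback Sarl

Anders holds 94% of Caldera, so Anders controls Caldera.
Anders holds 60% of Ridgeback, so Anders controls Ridgeback.
No other company's threshold is met.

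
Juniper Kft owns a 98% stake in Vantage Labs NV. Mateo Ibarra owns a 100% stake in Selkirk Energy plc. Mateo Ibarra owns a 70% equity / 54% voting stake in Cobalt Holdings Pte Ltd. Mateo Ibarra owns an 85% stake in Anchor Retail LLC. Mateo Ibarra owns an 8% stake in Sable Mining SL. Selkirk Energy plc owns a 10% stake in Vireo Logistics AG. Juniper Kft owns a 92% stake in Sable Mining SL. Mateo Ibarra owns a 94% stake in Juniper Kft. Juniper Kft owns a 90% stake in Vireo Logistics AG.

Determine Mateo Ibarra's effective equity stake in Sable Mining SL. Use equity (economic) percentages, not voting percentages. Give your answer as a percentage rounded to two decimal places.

Mateo reaches Sable along 2 paths.
Via Juniper: 94% × 92% = 86.48%.
Direct stake: 8% = 8%.
Total: 86.48% + 8% = 94.48%.

94.48%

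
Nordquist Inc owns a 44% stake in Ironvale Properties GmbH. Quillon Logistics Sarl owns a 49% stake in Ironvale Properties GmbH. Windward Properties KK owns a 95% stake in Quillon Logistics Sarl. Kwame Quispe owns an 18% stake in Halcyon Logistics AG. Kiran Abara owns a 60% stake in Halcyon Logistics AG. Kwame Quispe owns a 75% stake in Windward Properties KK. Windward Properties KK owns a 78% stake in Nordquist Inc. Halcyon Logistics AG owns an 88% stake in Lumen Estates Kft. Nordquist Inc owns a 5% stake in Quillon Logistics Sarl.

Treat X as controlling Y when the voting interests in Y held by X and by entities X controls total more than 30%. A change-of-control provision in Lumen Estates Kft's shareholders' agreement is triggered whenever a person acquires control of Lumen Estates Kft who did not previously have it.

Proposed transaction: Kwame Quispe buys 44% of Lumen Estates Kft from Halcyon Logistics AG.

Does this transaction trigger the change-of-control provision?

The purchase adds only to Kwame's holdings (Halcyon's stake shrinks), so Kwame is the only person who could newly come to control Lumen.
Kwame holds 75% of Windward, so Kwame controls Windward.
Windward holds 78% of Nordquist, so Kwame controls Nordquist.
Windward and Nordquist together hold 95% + 5% = 100% of Quillon, so Kwame controls Quillon.
Nordquist and Quillon together hold 44% + 49% = 93% of Ironvale, so Kwame controls Ironvale.
Neither Kwame nor any entity Kwame controls holds any voting interest in Lumen.
So before the transaction, Kwame does not control Lumen.
After the purchase, Kwame holds 44% of Lumen directly, and Halcyon's stake falls to 44%.
Kwame holds 44% of Lumen, so Kwame controls Lumen.
Kwame did not control Lumen before and does after, so the clause is triggered.

Yes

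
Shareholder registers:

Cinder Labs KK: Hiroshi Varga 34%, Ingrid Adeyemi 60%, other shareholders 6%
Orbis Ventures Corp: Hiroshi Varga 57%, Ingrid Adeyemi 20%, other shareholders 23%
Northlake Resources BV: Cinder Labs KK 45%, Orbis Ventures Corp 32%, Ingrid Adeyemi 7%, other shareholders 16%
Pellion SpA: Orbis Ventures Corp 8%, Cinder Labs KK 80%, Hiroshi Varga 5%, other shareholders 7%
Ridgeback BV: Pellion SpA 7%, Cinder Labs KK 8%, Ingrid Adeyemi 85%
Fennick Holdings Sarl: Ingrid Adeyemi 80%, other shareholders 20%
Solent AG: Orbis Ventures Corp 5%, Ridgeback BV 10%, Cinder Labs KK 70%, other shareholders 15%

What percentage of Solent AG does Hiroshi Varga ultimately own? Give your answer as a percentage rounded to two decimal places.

Hiroshi reaches Solent along 6 paths.
Via Orbis: 57% × 5% = 2.85%.
Via Orbis → Pellion → Ridgeback: 57% × 8% × 7% × 10% = 0.03192%.
Via Cinder → Pellion → Ridgeback: 34% × 80% × 7% × 10% = 0.1904%.
Via Pellion → Ridgeback: 5% × 7% × 10% = 0.035%.
Via Cinder → Ridgeback: 34% × 8% × 10% = 0.272%.
Via Cinder: 34% × 70% = 23.8%.
Total: 2.85% + 0.03192% + 0.1904% + 0.035% + 0.272% + 23.8% = 27.17932%.
Rounded: 27.18%.

27.18%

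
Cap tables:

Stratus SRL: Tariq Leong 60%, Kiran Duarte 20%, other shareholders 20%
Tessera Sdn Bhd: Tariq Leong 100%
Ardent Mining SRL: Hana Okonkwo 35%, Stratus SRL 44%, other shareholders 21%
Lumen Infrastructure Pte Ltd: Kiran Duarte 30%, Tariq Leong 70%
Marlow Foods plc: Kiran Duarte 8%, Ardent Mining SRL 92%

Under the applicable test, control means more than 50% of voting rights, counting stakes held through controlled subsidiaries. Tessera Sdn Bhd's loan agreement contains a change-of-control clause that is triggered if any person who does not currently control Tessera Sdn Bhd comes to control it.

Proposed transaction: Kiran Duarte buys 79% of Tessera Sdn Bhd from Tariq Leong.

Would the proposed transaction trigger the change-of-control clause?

The purchase adds only to Kiran's holdings (Tariq's stake shrinks), so Kiran is the only person who could newly come to control Tessera.
Kiran's largest direct stake is 30% in Lumen, which does not meet the threshold, so Kiran controls no company.
Neither Kiran nor any entity Kiran controls holds any voting interest in Tessera.
So before the transaction, Kiran does not control Tessera.
After the purchase, Kiran holds 79% of Tessera directly, and Tariq's stake falls to 21%.
Kiran holds 79% of Tessera, so Kiran controls Tessera.
Kiran did not control Tessera before and does after, so the clause is triggered.

Yes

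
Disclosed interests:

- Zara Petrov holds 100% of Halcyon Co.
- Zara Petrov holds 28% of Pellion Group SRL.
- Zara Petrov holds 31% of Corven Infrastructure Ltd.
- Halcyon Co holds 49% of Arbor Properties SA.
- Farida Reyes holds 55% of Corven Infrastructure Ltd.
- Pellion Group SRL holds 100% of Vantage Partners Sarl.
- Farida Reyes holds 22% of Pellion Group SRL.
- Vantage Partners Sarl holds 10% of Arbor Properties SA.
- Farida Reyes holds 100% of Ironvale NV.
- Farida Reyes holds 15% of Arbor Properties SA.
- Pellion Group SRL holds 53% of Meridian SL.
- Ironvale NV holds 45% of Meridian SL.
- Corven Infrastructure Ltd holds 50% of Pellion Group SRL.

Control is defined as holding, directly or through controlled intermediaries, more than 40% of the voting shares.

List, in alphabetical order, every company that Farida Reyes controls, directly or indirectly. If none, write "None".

Farida holds 55% of Corven, so Farida controls Corven.
Farida holds 100% of Ironvale, so Farida controls Ironvale.
Farida and Corven together hold 22% + 50% = 72% of Pellion, so Farida controls Pellion.
Pellion and Ironvale together hold 53% + 45% = 98% of Meridian, so Farida controls Meridian.
Pellion holds 100% of Vantage, so Farida controls Vantage.
No other company's threshold is met.

Corven Infrastructure Ltd, Ironvale NV, Meridian SL, Pellion Group SRL, Vantage Partners Sarl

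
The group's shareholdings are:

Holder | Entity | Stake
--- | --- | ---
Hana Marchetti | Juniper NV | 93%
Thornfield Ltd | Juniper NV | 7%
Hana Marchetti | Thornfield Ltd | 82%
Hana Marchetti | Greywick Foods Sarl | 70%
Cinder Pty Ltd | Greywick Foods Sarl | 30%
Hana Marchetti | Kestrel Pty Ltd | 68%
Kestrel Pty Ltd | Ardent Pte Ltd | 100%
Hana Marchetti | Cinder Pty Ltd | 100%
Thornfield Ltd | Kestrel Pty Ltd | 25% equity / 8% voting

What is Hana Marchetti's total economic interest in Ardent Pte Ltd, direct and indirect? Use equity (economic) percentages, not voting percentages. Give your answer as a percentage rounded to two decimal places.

88.50%

Hana reaches Ardent along 2 paths.
Via Thornfield → Kestrel: 82% × 25% × 100% = 20.5%.
Via Kestrel: 68% × 100% = 68%.
Total: 20.5% + 68% = 88.5%.
Rounded: 88.50%.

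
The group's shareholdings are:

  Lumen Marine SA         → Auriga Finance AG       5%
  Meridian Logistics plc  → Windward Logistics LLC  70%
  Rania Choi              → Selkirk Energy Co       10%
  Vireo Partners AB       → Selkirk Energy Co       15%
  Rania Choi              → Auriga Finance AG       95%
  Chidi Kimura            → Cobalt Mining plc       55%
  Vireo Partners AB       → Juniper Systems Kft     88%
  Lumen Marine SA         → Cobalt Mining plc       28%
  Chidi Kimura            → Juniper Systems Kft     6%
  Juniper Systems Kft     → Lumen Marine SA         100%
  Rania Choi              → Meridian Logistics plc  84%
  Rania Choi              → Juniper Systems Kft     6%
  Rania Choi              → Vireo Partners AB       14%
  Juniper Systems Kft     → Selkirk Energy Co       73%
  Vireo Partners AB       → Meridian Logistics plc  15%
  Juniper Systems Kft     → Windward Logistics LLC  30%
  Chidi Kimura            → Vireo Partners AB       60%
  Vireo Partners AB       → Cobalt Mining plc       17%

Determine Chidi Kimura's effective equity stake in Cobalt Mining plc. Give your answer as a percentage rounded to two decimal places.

Chidi reaches Cobalt along 4 paths.
Via Vireo: 60% × 17% = 10.2%.
Via Juniper → Lumen: 6% × 100% × 28% = 1.68%.
Via Vireo → Juniper → Lumen: 60% × 88% × 100% × 28% = 14.784%.
Direct stake: 55% = 55%.
Total: 10.2% + 1.68% + 14.784% + 55% = 81.664%.
Rounded: 81.66%.

81.66%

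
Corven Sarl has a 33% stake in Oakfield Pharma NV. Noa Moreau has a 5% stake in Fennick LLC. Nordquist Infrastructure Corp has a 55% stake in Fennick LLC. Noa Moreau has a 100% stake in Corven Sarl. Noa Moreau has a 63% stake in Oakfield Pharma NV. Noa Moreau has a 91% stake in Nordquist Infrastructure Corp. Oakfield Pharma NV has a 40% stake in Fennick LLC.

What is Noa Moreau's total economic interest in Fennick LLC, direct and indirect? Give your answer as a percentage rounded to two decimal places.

Noa reaches Fennick along 4 paths.
Direct stake: 5% = 5%.
Via Oakfield: 63% × 40% = 25.2%.
Via Corven → Oakfield: 100% × 33% × 40% = 13.2%.
Via Nordquist: 91% × 55% = 50.05%.
Total: 5% + 25.2% + 13.2% + 50.05% = 93.45%.

93.45%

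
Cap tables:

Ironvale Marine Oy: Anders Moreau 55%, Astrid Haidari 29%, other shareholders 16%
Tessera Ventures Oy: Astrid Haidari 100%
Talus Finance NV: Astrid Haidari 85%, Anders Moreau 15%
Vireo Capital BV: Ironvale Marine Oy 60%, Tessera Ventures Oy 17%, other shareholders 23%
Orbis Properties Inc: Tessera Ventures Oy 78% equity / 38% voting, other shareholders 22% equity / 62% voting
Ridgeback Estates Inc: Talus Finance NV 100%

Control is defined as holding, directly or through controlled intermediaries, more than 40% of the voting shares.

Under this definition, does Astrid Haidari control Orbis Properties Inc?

Astrid holds 100% of Tessera, so Astrid controls Tessera.
Astrid holds 85% of Talus, so Astrid controls Talus.
Talus holds 100% of Ridgeback, so Astrid controls Ridgeback.
In Orbis, Astrid's side holds only 38%, not > 40%.
So Astrid does not control Orbis.

No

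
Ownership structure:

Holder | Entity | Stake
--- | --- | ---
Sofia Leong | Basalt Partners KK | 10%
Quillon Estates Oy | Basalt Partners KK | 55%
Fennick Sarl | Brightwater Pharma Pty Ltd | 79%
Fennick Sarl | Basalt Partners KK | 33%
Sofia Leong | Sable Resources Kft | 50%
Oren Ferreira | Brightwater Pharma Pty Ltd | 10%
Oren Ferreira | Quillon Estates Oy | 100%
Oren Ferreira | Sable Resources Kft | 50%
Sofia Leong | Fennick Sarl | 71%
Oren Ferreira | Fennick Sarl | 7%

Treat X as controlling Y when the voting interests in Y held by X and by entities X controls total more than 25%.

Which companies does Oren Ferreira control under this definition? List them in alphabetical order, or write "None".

Oren holds 50% of Sable, so Oren controls Sable.
Oren holds 100% of Quillon, so Oren controls Quillon.
Quillon holds 55% of Basalt, so Oren controls Basalt.
No other company's threshold is met.

Basalt Partners KK, Quillon Estates Oy, Sable Resources Kft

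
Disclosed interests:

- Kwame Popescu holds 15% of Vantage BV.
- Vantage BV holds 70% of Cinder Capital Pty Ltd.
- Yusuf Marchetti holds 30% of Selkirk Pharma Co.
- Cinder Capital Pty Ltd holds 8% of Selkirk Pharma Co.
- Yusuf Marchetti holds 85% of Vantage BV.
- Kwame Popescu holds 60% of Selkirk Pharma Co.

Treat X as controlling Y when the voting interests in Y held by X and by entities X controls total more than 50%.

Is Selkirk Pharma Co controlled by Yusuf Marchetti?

No

Yusuf holds 85% of Vantage, so Yusuf controls Vantage.
Vantage holds 70% of Cinder, so Yusuf controls Cinder.
In Selkirk, Yusuf's side holds only 8% + 30% = 38%, not > 50%.
So Yusuf does not control Selkirk.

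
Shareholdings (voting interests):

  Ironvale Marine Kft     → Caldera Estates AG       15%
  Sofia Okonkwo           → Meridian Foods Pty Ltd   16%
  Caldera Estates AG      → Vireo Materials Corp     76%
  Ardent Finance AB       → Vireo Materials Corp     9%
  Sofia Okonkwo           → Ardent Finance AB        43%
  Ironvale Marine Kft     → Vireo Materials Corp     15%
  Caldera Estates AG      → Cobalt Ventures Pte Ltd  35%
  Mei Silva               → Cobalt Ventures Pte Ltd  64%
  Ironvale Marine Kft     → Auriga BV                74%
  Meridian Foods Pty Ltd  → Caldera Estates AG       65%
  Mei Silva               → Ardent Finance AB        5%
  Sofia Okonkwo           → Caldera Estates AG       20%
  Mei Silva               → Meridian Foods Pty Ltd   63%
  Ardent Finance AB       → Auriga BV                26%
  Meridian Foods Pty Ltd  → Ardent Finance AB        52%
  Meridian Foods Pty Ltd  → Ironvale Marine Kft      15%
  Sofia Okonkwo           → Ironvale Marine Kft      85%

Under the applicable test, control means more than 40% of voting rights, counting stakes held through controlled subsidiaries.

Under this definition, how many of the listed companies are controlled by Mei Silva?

5

Mei holds 63% of Meridian, so Mei controls Meridian.
Meridian holds 65% of Caldera, so Mei controls Caldera.
Mei and Meridian together hold 5% + 52% = 57% of Ardent, so Mei controls Ardent.
Caldera and Mei together hold 35% + 64% = 99% of Cobalt, so Mei controls Cobalt.
Ardent and Caldera together hold 9% + 76% = 85% of Vireo, so Mei controls Vireo.
No other company's threshold is met.
Mei controls 5 companies.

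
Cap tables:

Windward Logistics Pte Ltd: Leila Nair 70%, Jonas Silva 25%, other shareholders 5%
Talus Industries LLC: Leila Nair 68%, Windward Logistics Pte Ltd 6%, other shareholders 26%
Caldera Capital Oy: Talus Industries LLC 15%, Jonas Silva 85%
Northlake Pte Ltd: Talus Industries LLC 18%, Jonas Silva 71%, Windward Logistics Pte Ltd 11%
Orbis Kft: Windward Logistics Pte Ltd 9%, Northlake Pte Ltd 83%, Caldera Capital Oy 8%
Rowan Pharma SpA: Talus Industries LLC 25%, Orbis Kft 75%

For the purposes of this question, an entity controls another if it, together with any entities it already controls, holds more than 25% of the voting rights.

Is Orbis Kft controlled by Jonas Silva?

Yes

Jonas holds 71% of Northlake, so Jonas controls Northlake.
Jonas holds 85% of Caldera, so Jonas controls Caldera.
Northlake and Caldera together hold 83% + 8% = 91% of Orbis, so Jonas controls Orbis.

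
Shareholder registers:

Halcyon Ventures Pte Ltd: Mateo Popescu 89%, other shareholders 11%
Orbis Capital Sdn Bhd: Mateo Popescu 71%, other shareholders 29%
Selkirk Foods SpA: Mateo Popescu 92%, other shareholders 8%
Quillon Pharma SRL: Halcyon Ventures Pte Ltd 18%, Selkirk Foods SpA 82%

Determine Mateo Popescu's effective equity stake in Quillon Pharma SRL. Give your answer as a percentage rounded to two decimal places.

91.46%

Mateo reaches Quillon along 2 paths.
Via Halcyon: 89% × 18% = 16.02%.
Via Selkirk: 92% × 82% = 75.44%.
Total: 16.02% + 75.44% = 91.46%.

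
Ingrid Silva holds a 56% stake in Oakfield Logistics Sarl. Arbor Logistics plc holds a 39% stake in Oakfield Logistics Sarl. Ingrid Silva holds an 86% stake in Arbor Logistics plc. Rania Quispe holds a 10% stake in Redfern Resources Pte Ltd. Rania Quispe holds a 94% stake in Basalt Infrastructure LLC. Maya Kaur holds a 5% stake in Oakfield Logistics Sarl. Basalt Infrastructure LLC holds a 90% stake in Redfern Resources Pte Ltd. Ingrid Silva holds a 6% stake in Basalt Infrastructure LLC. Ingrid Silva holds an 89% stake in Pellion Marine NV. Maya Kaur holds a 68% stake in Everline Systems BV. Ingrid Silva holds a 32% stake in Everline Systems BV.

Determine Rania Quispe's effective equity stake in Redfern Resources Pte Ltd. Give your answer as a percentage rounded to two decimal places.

94.60%

Rania reaches Redfern along 2 paths.
Via Basalt: 94% × 90% = 84.6%.
Direct stake: 10% = 10%.
Total: 84.6% + 10% = 94.6%.
Rounded: 94.60%.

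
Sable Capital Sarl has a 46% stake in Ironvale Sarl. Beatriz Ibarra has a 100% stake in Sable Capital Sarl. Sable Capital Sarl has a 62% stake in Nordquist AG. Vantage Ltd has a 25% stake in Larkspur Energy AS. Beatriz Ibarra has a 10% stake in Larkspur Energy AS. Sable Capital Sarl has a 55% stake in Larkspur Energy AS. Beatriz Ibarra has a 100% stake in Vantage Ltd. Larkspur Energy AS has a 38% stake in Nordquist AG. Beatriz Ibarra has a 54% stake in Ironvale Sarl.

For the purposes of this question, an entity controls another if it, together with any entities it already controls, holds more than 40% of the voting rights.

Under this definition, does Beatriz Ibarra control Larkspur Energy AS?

Yes

Beatriz holds 100% of Sable, so Beatriz controls Sable.
Beatriz holds 100% of Vantage, so Beatriz controls Vantage.
Vantage and Beatriz and Sable together hold 25% + 10% + 55% = 90% of Larkspur, so Beatriz controls Larkspur.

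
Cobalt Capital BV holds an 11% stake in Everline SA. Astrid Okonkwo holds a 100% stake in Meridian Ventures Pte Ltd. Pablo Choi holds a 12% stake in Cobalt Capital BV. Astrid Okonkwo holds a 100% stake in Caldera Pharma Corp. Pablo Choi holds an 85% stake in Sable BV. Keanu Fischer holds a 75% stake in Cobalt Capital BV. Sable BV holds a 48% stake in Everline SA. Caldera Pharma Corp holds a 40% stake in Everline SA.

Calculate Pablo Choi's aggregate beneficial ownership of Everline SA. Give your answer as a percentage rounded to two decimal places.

42.12%

Pablo reaches Everline along 2 paths.
Via Sable: 85% × 48% = 40.8%.
Via Cobalt: 12% × 11% = 1.32%.
Total: 40.8% + 1.32% = 42.12%.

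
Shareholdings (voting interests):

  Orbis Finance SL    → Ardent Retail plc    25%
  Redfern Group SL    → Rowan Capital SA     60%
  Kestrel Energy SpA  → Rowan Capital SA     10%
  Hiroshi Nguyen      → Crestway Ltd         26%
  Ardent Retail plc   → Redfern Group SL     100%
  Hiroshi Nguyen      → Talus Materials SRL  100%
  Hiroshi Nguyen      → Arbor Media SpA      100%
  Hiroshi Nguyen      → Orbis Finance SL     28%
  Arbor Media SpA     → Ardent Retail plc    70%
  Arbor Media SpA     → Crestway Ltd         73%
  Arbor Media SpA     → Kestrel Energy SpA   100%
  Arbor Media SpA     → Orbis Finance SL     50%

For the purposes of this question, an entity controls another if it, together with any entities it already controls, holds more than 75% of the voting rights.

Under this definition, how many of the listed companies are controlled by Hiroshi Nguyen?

Hiroshi holds 100% of Arbor, so Hiroshi controls Arbor.
Hiroshi holds 100% of Talus, so Hiroshi controls Talus.
Arbor and Hiroshi together hold 50% + 28% = 78% of Orbis, so Hiroshi controls Orbis.
Arbor holds 100% of Kestrel, so Hiroshi controls Kestrel.
Orbis and Arbor together hold 25% + 70% = 95% of Ardent, so Hiroshi controls Ardent.
Arbor and Hiroshi together hold 73% + 26% = 99% of Crestway, so Hiroshi controls Crestway.
Ardent holds 100% of Redfern, so Hiroshi controls Redfern.
No other company's threshold is met.
Hiroshi controls 7 companies.

7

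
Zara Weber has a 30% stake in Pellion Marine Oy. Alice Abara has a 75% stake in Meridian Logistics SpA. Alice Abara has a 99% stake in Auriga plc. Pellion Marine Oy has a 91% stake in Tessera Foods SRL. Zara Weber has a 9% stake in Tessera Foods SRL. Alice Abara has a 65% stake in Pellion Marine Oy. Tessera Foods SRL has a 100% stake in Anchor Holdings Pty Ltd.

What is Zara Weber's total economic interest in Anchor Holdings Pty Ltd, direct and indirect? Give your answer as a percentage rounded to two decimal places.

Zara reaches Anchor along 2 paths.
Via Pellion → Tessera: 30% × 91% × 100% = 27.3%.
Via Tessera: 9% × 100% = 9%.
Total: 27.3% + 9% = 36.3%.
Rounded: 36.30%.

36.30%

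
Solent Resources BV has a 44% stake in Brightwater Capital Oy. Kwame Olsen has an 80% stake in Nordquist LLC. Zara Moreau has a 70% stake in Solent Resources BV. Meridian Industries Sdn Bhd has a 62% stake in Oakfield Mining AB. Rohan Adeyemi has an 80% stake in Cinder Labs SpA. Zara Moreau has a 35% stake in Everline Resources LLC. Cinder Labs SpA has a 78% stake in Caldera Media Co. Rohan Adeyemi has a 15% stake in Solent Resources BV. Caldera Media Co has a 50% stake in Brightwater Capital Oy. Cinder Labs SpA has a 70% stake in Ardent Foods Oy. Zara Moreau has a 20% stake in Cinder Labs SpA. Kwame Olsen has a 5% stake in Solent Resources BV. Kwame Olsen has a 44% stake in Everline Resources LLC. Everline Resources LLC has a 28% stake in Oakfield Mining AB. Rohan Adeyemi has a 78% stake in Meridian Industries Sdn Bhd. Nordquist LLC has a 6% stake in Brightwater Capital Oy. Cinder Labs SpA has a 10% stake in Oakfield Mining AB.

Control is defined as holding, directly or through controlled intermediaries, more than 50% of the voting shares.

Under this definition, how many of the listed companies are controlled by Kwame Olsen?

Kwame holds 80% of Nordquist, so Kwame controls Nordquist.
No other company's threshold is met.
Kwame controls 1 company.

1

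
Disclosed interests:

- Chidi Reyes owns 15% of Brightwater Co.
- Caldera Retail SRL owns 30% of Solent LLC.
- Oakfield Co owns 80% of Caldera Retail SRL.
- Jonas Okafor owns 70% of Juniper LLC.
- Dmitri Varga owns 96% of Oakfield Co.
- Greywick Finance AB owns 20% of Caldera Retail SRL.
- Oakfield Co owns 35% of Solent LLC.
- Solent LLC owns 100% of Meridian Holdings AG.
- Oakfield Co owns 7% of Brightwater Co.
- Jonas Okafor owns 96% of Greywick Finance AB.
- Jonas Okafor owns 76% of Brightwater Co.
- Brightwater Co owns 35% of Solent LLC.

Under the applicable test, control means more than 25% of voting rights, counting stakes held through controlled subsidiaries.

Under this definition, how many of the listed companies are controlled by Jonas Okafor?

5

Jonas holds 96% of Greywick, so Jonas controls Greywick.
Jonas holds 76% of Brightwater, so Jonas controls Brightwater.
Jonas holds 70% of Juniper, so Jonas controls Juniper.
Brightwater holds 35% of Solent, so Jonas controls Solent.
Solent holds 100% of Meridian, so Jonas controls Meridian.
No other company's threshold is met.
Jonas controls 5 companies.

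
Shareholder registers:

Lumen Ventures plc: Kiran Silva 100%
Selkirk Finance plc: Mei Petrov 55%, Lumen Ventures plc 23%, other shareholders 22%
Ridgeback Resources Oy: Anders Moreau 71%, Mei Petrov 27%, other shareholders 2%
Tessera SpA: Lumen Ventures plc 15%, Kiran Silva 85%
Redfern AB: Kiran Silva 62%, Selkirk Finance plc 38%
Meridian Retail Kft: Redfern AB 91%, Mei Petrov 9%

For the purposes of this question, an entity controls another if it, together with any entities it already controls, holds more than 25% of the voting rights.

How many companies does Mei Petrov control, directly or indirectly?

4

Mei holds 55% of Selkirk, so Mei controls Selkirk.
Mei holds 27% of Ridgeback, so Mei controls Ridgeback.
Selkirk holds 38% of Redfern, so Mei controls Redfern.
Redfern and Mei together hold 91% + 9% = 100% of Meridian, so Mei controls Meridian.
No other company's threshold is met.
Mei controls 4 companies.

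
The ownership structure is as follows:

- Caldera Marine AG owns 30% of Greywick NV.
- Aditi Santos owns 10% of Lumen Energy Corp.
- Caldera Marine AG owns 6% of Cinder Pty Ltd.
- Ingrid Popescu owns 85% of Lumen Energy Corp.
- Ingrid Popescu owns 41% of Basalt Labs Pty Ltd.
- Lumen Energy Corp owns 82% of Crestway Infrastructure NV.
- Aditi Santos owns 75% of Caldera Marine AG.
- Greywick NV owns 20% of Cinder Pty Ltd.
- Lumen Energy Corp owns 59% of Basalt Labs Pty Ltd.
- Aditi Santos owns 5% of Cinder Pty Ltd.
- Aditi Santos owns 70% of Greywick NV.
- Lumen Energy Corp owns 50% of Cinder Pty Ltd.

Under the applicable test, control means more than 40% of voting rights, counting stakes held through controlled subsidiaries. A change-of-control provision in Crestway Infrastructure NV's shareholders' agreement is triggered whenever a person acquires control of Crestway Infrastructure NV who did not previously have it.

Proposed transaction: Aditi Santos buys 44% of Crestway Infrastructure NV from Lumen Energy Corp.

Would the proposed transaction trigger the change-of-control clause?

Yes

The purchase adds only to Aditi's holdings (Lumen's stake shrinks), so Aditi is the only person who could newly come to control Crestway.
Aditi holds 75% of Caldera, so Aditi controls Caldera.
Caldera and Aditi together hold 30% + 70% = 100% of Greywick, so Aditi controls Greywick.
Neither Aditi nor any entity Aditi controls holds any voting interest in Crestway.
So before the transaction, Aditi does not control Crestway.
After the purchase, Aditi holds 44% of Crestway directly, and Lumen's stake falls to 38%.
Aditi holds 44% of Crestway, so Aditi controls Crestway.
Aditi did not control Crestway before and does after, so the clause is triggered.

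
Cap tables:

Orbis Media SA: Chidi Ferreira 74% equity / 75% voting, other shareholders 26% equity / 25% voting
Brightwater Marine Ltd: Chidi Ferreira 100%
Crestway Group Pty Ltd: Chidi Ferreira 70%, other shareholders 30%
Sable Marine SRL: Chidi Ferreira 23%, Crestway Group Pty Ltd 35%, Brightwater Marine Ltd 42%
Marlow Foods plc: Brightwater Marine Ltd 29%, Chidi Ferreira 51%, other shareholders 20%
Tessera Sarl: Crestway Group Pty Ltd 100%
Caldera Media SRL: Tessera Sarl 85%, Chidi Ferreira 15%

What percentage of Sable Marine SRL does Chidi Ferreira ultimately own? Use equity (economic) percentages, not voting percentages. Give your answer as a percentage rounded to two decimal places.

Chidi reaches Sable along 3 paths.
Direct stake: 23% = 23%.
Via Crestway: 70% × 35% = 24.5%.
Via Brightwater: 100% × 42% = 42%.
Total: 23% + 24.5% + 42% = 89.5%.
Rounded: 89.50%.

89.50%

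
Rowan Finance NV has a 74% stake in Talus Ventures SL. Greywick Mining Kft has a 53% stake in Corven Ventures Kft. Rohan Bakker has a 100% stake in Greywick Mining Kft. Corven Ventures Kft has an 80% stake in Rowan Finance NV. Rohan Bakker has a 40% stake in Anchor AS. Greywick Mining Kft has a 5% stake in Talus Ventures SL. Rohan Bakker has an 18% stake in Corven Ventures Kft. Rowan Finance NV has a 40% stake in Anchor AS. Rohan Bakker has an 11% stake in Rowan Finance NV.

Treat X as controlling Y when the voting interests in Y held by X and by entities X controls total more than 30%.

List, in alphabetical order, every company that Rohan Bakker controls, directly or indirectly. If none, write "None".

Anchor AS, Corven Ventures Kft, Greywick Mining Kft, Rowan Finance NV, Talus Ventures SL

Rohan holds 100% of Greywick, so Rohan controls Greywick.
Greywick and Rohan together hold 53% + 18% = 71% of Corven, so Rohan controls Corven.
Corven and Rohan together hold 80% + 11% = 91% of Rowan, so Rohan controls Rowan.
Rohan and Rowan together hold 40% + 40% = 80% of Anchor, so Rohan controls Anchor.
Greywick and Rowan together hold 5% + 74% = 79% of Talus, so Rohan controls Talus.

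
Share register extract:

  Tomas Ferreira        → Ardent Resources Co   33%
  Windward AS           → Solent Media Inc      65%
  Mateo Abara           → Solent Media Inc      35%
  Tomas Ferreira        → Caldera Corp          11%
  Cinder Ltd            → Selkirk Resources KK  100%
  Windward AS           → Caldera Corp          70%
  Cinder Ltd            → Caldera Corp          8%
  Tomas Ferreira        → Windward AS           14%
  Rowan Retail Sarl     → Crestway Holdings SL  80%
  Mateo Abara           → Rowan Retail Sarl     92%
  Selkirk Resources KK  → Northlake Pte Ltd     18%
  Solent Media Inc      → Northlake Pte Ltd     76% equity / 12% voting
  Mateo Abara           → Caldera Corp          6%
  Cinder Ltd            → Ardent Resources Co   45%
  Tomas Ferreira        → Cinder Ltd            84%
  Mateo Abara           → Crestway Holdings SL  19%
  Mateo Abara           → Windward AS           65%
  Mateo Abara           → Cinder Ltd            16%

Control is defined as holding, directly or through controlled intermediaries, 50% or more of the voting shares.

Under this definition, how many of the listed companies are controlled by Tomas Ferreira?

Tomas holds 84% of Cinder, so Tomas controls Cinder.
Tomas and Cinder together hold 33% + 45% = 78% of Ardent, so Tomas controls Ardent.
Cinder holds 100% of Selkirk, so Tomas controls Selkirk.
No other company's threshold is met.
Tomas controls 3 companies.

3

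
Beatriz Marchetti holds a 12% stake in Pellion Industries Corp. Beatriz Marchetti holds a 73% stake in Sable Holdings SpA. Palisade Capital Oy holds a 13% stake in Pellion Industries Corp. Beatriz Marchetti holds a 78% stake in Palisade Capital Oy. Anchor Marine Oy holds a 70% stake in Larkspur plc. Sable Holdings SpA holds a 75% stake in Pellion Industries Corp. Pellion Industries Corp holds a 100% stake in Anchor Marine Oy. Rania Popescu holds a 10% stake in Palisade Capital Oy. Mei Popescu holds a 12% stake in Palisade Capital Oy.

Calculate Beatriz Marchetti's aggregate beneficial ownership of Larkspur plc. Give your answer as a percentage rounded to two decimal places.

53.82%

Beatriz reaches Larkspur along 3 paths.
Via Palisade → Pellion → Anchor: 78% × 13% × 100% × 70% = 7.098%.
Via Pellion → Anchor: 12% × 100% × 70% = 8.4%.
Via Sable → Pellion → Anchor: 73% × 75% × 100% × 70% = 38.325%.
Total: 7.098% + 8.4% + 38.325% = 53.823%.
Rounded: 53.82%.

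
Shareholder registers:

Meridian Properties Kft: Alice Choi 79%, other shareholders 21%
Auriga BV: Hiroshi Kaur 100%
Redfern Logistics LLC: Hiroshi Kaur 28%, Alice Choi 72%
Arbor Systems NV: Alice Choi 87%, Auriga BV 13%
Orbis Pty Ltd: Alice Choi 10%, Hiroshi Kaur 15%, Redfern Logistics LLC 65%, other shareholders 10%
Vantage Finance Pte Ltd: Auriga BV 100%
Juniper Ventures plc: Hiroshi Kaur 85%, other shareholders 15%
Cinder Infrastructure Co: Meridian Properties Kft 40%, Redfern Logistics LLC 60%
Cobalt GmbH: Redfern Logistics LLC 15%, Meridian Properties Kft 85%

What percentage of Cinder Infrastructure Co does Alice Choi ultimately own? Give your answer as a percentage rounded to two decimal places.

74.80%

Alice reaches Cinder along 2 paths.
Via Meridian: 79% × 40% = 31.6%.
Via Redfern: 72% × 60% = 43.2%.
Total: 31.6% + 43.2% = 74.8%.
Rounded: 74.80%.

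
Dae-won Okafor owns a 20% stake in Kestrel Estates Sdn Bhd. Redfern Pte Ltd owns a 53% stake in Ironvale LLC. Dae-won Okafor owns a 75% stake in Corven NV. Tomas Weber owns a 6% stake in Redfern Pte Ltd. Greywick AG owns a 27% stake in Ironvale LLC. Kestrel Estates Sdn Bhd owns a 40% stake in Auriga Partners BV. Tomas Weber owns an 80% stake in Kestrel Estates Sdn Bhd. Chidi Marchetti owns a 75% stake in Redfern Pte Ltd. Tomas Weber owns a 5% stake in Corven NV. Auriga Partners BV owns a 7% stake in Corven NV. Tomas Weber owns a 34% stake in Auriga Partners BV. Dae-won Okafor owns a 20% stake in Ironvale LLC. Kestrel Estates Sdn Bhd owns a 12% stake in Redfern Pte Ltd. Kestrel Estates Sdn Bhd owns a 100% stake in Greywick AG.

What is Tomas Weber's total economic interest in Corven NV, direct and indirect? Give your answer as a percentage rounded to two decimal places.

Tomas reaches Corven along 3 paths.
Via Kestrel → Auriga: 80% × 40% × 7% = 2.24%.
Via Auriga: 34% × 7% = 2.38%.
Direct stake: 5% = 5%.
Total: 2.24% + 2.38% + 5% = 9.62%.

9.62%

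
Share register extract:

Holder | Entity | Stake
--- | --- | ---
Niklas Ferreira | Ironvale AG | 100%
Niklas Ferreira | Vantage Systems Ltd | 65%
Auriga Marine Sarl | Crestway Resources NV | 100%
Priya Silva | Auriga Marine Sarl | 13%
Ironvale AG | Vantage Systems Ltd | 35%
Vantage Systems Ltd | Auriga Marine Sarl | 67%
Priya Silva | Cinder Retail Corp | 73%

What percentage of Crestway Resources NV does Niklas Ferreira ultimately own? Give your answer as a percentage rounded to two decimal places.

Niklas reaches Crestway along 2 paths.
Via Vantage → Auriga: 65% × 67% × 100% = 43.55%.
Via Ironvale → Vantage → Auriga: 100% × 35% × 67% × 100% = 23.45%.
Total: 43.55% + 23.45% = 67%.
Rounded: 67.00%.

67.00%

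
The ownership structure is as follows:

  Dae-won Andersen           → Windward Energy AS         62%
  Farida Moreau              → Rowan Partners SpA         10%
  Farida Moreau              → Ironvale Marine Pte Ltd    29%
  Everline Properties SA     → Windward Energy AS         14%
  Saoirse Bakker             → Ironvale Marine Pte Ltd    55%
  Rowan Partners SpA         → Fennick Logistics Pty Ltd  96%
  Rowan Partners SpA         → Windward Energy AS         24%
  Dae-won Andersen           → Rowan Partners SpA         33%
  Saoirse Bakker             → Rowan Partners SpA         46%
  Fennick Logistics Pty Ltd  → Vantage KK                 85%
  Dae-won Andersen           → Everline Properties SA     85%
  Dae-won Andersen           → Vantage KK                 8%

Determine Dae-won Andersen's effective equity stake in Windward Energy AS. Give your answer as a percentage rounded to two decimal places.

81.82%

Dae-won reaches Windward along 3 paths.
Via Everline: 85% × 14% = 11.9%.
Via Rowan: 33% × 24% = 7.92%.
Direct stake: 62% = 62%.
Total: 11.9% + 7.92% + 62% = 81.82%.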